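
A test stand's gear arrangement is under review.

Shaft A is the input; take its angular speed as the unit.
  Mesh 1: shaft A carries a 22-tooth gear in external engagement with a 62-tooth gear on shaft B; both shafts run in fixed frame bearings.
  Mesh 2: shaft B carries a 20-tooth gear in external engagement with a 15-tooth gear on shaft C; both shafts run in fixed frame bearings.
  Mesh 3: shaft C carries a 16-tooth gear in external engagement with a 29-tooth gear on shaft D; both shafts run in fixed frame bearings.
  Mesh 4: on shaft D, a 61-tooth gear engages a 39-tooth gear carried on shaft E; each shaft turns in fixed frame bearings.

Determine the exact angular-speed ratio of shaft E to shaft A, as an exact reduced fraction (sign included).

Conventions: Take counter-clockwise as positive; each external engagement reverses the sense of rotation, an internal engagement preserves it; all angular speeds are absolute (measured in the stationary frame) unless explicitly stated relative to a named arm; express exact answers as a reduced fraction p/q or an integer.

42944/105183

class = fixed-axis compound train [4 meshes; 4 ratios multiply, 4 sense flips]
mesh 1 [22T→62T]: running ratio 11/31, sense −
mesh 2 [20T→15T]: running ratio 44/93, sense +
mesh 3 [16T→29T]: running ratio 704/2697, sense −
mesh 4 [61T→39T]: running ratio 42944/105183, sense +
ω_out/ω_in = 42944/105183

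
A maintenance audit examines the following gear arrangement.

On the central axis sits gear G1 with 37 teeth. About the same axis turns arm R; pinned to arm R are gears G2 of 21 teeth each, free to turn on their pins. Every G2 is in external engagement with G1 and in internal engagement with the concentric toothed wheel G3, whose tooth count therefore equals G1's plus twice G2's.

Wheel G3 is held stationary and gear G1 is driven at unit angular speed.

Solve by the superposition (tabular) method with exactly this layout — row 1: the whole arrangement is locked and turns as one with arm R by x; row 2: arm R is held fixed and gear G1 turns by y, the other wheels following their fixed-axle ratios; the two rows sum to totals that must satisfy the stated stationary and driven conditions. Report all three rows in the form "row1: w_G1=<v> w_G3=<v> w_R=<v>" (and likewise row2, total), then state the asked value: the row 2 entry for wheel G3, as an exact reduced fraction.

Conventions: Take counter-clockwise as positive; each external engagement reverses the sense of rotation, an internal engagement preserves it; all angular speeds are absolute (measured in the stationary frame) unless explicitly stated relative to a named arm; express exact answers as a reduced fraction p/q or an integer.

row1: w_G1=37/116 w_G3=37/116 w_R=37/116
row2: w_G1=79/116 w_G3=-37/116 w_R=0
total: w_G1=1 w_G3=0 w_R=37/116
asked value: -37/116

recognized (axles ride arm R): planetary set, 37/21/79 teeth
row 1 — lock + rotate with arm: ω_sun = ω_ring = ω_arm = x
row 2: sun turns y, ring = −(37/79)·y, arm 0
boundary: total ω_ring = x − (37/79)·y = 0 and total ω_sun = x + y = 1  ⇒  y = 79/116, x = 37/116
row 2 ring = −(37/79)·79/116 = -37/116
totals (row 1 + row 2): sun 37/116 + 79/116 = 1, ring 37/116 + (-37/116) = 0, arm 37/116 + 0 = 37/116
asked cell (row2, ring) = -37/116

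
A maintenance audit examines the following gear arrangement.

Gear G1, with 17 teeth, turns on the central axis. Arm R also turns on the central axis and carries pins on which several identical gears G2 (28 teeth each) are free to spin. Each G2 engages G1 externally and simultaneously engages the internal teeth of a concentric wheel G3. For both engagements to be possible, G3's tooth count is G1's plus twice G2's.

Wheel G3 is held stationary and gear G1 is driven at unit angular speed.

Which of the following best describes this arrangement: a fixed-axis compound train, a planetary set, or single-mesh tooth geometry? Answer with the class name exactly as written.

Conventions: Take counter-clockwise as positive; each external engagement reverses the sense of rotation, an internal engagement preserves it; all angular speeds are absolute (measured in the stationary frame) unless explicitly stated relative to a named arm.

planetary set

recognized (axles ride arm R): planetary set, 17/28/73 teeth
classification: planetary set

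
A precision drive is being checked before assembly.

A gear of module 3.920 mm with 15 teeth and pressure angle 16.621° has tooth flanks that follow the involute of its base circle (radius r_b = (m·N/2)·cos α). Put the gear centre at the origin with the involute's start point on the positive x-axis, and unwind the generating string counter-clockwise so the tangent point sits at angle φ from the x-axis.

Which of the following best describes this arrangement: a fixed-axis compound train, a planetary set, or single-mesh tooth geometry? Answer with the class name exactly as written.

topology: single-mesh involute geometry — m = 3.920, N = 15
classification: single-mesh tooth geometry

single-mesh tooth geometry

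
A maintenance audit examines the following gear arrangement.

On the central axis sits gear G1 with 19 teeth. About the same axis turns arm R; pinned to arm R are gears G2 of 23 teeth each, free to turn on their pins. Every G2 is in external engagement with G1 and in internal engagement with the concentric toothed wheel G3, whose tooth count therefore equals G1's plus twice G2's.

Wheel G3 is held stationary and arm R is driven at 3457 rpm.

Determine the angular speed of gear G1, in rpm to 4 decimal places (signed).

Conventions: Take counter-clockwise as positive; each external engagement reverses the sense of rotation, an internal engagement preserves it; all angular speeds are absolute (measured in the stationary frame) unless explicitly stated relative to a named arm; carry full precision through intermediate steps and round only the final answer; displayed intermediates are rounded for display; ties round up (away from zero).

+15283.5789 rpm

class = planetary set [G3 = 19+2·23 = 65; Willis about the carrier]
normalise by the input: solve with ω_arm = 1, then scale by 3457 rpm
ring teeth: 19 + 2·23 = 65
19(ω_sun−ω_arm) = −65(ω_ring−ω_arm),  ω_ring = 0, ω_arm = 1
ω_sun = 1 − (65/19)(0−1) = 84/19
scale: ω_sun = 84/19 × 3457 rpm = +15283.5789 rpm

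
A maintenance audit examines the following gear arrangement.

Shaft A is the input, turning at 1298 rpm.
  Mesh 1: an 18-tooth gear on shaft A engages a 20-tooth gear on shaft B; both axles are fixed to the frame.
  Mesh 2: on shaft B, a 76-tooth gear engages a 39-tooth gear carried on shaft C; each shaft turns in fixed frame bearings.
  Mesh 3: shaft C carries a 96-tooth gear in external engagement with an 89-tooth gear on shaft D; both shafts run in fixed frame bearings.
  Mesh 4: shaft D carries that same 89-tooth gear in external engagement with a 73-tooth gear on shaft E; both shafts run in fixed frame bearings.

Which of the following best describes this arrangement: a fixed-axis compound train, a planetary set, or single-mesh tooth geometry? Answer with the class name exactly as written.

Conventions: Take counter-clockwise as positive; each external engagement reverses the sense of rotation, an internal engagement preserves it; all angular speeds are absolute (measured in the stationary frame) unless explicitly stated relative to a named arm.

recognized (5 fixed axles, 4 meshes): fixed-axis compound train
classification: fixed-axis compound train

fixed-axis compound train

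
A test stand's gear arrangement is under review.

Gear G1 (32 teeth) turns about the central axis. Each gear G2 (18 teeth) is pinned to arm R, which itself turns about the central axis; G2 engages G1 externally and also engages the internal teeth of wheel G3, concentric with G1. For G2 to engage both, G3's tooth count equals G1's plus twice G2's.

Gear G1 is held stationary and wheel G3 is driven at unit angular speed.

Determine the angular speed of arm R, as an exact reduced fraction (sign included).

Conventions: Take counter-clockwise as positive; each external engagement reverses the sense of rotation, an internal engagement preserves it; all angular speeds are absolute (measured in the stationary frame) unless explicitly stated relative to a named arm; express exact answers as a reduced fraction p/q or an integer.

recognized (axles ride arm R): planetary set, 32/18/68 teeth
ring teeth: 32 + 2·18 = 68
32(ω_sun−ω_arm) = −68(ω_ring−ω_arm),  ω_sun = 0, ω_ring = 1
32(0−ω_arm) = −68(1−ω_arm)  ⇒  100·ω_arm = 68  ⇒  ω_arm = 17/25
exact speed ratio = 17/25

17/25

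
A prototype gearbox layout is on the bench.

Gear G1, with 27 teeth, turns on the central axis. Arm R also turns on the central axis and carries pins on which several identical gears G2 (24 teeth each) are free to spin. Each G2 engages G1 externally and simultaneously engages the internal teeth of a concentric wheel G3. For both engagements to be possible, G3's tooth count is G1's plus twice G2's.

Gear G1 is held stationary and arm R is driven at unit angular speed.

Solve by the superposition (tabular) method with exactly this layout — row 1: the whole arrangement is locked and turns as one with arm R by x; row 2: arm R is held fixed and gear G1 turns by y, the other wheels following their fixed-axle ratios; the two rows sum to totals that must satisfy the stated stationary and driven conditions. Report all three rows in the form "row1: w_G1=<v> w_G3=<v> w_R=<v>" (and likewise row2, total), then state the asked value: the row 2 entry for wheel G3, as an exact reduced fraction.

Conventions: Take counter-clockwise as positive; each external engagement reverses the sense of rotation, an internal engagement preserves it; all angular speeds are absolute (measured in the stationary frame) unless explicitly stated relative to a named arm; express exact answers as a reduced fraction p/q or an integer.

row1: w_G1=1 w_G3=1 w_R=1
row2: w_G1=-1 w_G3=9/25 w_R=0
total: w_G1=0 w_G3=34/25 w_R=1
asked value: 9/25

class = planetary set [G3 = 27+2·24 = 75; Willis about the carrier]
row 1 — lock + rotate with arm: ω_sun = ω_ring = ω_arm = x
row 2 (arm held, sun turns y): ω_ring = −(27/75)·y, ω_arm = 0
boundary: total ω_sun = x + y = 0 and total ω_arm = x = 1  ⇒  y = -1, x = 1
row 2 ring = −(27/75)·(-1) = 9/25
totals (row 1 + row 2): sun 1 + (-1) = 0, ring 1 + 9/25 = 34/25, arm 1 + 0 = 1
asked cell (row2, ring) = 9/25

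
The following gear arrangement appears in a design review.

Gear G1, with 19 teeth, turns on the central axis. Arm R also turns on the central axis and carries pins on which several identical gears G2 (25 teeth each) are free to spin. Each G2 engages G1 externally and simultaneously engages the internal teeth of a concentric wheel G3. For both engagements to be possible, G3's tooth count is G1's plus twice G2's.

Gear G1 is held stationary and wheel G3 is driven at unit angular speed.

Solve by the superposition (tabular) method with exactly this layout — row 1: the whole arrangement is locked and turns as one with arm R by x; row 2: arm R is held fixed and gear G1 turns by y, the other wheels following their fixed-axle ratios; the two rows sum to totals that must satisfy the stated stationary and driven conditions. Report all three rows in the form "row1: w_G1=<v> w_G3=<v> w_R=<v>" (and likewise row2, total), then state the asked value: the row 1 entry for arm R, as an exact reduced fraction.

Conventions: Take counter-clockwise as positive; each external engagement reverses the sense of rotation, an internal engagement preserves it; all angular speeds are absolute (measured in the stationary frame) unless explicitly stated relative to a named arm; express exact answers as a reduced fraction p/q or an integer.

row1: w_G1=69/88 w_G3=69/88 w_R=69/88
row2: w_G1=-69/88 w_G3=19/88 w_R=0
total: w_G1=0 w_G3=1 w_R=69/88
asked value: 69/88

class = planetary set [G3 = 19+2·25 = 69; Willis about the carrier]
row 1 — lock + rotate with arm: ω_sun = ω_ring = ω_arm = x
superposition row 2 [arm held]: sun y, ring −(19/69)·y, arm 0
boundary: total ω_sun = x + y = 0 and total ω_ring = x − (19/69)·y = 1  ⇒  y = -69/88, x = 69/88
row 2 ring = −(19/69)·(-69/88) = 19/88
totals (row 1 + row 2): sun 69/88 + (-69/88) = 0, ring 69/88 + 19/88 = 1, arm 69/88 + 0 = 69/88
asked cell (row1, arm) = 69/88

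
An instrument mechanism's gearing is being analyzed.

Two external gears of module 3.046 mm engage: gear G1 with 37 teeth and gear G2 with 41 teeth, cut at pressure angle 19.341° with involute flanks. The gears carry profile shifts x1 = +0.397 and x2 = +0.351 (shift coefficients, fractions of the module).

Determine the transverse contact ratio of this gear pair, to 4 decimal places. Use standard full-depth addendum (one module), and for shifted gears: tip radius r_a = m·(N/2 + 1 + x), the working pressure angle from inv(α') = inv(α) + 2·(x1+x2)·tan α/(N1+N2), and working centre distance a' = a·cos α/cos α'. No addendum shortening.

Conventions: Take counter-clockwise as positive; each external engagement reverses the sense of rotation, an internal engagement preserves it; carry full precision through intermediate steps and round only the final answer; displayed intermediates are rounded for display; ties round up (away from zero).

recognized (one external pair, fixed centres): single-mesh tooth geometry, m = 3.046, N1 = 37, N2 = 41
base radii: r_b1 = 53.170786, r_b2 = 58.918979
tip radii: r_a1 = 60.606262, r_a2 = 66.558146
inv(α') = inv(19.341°) + 2·(+0.397+0.351)·tan α/(37+41) = 0.02016640  ⇒  α' = 22.03945°
a' = a·cos α / cos α' = 118.7940·cos 19.341°/cos 22.03945° = 120.926374
action lengths: √(r_a1²−r_b1²) = 29.085847, √(r_a2²−r_b2²) = 30.960308
base pitch p_b = π·m·cos α = 9.029241
CR = (29.085847 + 30.960308 − 120.926374·sin 22.03945°)/9.029241 = 1.624627
contact ratio ≈ 1.6246

1.6246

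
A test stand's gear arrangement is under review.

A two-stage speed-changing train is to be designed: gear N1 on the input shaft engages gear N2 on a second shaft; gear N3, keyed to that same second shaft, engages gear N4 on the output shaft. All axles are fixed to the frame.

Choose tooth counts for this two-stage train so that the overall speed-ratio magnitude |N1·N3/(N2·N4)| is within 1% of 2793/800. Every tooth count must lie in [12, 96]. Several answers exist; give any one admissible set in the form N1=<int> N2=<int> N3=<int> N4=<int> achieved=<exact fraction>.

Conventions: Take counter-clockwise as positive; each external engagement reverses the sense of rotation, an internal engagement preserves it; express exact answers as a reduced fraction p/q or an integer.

design class (target 2793/800): fixed-axis compound train
target = 2793/800 in lowest terms: an exact hit needs N1·N3 = k·2793 and N2·N4 = k·800 for one integer k, every count in [12, 96]; additionally prefer no 1:1 stage (N1 ≠ N2, N3 ≠ N4)
k = 1: N1·N3 = 2793 = 49·57, N2·N4 = 800 = 16·50
achieved = 49·57/(16·50) = 2793/800; |achieved − target| = 0 ≤ 2793/80000 ✓

N1=49 N2=16 N3=57 N4=50 achieved=2793/800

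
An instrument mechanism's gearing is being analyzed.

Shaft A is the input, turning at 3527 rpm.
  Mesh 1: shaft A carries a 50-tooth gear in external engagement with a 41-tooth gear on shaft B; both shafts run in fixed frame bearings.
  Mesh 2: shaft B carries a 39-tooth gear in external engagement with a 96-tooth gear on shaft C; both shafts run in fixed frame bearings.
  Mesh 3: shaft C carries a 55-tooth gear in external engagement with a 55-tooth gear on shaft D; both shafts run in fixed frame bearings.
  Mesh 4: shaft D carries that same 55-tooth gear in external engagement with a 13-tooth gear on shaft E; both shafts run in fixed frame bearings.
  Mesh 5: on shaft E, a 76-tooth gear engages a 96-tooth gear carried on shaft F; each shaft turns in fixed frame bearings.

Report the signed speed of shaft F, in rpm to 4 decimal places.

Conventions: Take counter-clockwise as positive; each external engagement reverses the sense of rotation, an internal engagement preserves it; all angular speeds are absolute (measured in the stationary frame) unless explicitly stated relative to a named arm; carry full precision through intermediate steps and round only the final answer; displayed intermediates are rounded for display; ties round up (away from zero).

class = fixed-axis compound train [5 meshes; 5 ratios multiply, 5 sense flips]
mesh 1 [50T→41T]: ω = 3527.0000×50/41 = 4301.2195 rpm, sense flips to −
mesh 2 [39T→96T]: ω = 4301.2195×39/96 = 1747.3704 rpm, sense flips to +
mesh 3 [55T→55T]: ω = 1747.3704×55/55 = 1747.3704 rpm, sense flips to −
mesh 4 [55T→13T]: ω = 1747.3704×55/13 = 7392.7210 rpm, sense flips to +
mesh 5 [76T→96T]: ω = 7392.7210×76/96 = 5852.5708 rpm, sense flips to −
signed output speed = -5852.5708 rpm

-5852.5708 rpm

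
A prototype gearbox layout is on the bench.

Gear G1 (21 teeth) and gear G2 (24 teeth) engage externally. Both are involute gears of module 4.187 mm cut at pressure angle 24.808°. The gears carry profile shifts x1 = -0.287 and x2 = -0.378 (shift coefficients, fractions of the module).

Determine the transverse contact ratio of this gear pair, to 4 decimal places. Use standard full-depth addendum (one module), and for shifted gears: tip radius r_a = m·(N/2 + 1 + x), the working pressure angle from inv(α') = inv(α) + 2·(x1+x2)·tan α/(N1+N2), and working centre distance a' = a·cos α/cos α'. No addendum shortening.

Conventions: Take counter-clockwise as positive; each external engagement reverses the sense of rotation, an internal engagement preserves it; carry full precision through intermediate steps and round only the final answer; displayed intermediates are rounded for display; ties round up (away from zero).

topology: single-mesh involute geometry — m = 4.187, 21T/24T pair
base radii: r_b1 = 39.906500, r_b2 = 45.607429
tip radii: r_a1 = 46.948831, r_a2 = 52.848314
inv(α') = inv(24.808°) + 2·(-0.287-0.378)·tan α/(21+24) = 0.01559144  ⇒  α' = 20.29248°
a' = a·cos α / cos α' = 94.2075·cos 24.808°/cos 20.29248° = 91.172606
action lengths: √(r_a1²−r_b1²) = 24.731842, √(r_a2²−r_b2²) = 26.700314
base pitch p_b = π·m·cos α = 11.939997
CR = (24.731842 + 26.700314 − 91.172606·sin 20.29248°)/11.939997 = 1.659326
contact ratio ≈ 1.6593

1.6593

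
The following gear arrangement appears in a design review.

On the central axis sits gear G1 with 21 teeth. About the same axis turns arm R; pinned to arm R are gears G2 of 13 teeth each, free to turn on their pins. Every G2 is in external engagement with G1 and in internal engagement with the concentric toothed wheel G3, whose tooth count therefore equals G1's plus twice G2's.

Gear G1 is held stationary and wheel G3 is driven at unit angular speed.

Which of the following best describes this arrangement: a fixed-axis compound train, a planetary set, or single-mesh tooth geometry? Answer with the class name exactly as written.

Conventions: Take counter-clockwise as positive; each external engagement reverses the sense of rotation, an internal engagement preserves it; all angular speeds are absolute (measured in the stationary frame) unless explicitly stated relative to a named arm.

class = planetary set [G3 = 21+2·13 = 47; Willis about the carrier]
classification: planetary set

planetary set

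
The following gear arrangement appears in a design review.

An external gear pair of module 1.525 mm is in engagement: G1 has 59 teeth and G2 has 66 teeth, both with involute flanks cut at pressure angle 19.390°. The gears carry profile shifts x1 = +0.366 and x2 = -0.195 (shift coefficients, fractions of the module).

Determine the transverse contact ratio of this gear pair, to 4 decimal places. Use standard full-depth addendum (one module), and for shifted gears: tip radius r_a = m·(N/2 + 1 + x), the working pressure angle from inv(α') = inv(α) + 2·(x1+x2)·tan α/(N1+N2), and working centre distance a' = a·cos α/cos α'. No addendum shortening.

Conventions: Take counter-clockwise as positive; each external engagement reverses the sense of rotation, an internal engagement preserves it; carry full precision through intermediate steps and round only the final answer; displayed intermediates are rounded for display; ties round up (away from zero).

1.7837

single-mesh involute tooth geometry (59T engaging 66T at module 1.525)
base radii: r_b1 = 42.435837, r_b2 = 47.470597
tip radii: r_a1 = 47.070650, r_a2 = 51.552625
inv(α') = inv(19.390°) + 2·(+0.366-0.195)·tan α/(59+66) = 0.01450304  ⇒  α' = 19.82476°
a' = a·cos α / cos α' = 95.3125·cos 19.390°/cos 19.82476° = 95.570484
action lengths: √(r_a1²−r_b1²) = 20.367765, √(r_a2²−r_b2²) = 20.105113
base pitch p_b = π·m·cos α = 4.519190
CR = (20.367765 + 20.105113 − 95.570484·sin 19.82476°)/4.519190 = 1.783656
contact ratio ≈ 1.7837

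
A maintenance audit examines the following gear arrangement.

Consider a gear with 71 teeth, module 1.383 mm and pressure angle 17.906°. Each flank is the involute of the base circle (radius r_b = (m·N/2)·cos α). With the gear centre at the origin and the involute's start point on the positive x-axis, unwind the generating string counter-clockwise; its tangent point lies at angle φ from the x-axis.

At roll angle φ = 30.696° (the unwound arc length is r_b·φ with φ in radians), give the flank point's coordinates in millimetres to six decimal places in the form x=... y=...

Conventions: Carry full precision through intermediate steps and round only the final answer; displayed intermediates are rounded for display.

x=52.949541 y=2.326629

single-mesh involute tooth geometry (71T wheel at module 1.383)
pitch radius r_p = m·N/2 = 1.383·71/2 = 49.096500
base radius r_b = r_p·cos α = 49.096500·cos 17.906° = 46.718374
roll angle φ = 30.696° = 0.53574627 rad
x = r_b·(cos φ + φ·sin φ) = 52.949541
y = r_b·(sin φ − φ·cos φ) = 2.326629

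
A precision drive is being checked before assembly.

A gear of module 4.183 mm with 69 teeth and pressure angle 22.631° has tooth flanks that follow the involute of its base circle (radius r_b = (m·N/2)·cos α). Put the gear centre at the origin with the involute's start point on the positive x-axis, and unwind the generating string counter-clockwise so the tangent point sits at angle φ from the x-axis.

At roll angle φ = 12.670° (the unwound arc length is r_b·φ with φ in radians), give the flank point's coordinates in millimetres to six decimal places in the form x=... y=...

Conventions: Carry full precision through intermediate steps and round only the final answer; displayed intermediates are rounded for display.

x=136.418740 y=0.477777

single-mesh involute tooth geometry (69T wheel at module 4.183)
pitch radius r_p = m·N/2 = 4.183·69/2 = 144.313500
base radius r_b = r_p·cos α = 144.313500·cos 22.631° = 133.201672
roll angle φ = 12.670° = 0.22113322 rad
x = r_b·(cos φ + φ·sin φ) = 136.418740
y = r_b·(sin φ − φ·cos φ) = 0.477777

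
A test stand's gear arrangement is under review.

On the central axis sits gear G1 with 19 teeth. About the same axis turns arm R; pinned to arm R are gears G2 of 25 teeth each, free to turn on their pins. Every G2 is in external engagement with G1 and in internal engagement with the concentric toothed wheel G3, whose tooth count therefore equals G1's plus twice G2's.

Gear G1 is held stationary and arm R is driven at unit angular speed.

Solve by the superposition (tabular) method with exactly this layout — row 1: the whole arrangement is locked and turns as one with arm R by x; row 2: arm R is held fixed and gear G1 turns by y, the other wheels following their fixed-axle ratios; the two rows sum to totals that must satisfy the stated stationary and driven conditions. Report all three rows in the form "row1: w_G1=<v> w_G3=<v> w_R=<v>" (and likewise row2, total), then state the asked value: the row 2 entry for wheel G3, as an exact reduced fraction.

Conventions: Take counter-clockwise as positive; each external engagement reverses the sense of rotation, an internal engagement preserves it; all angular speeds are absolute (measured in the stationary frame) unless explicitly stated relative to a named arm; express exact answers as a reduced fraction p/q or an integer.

row1: w_G1=1 w_G3=1 w_R=1
row2: w_G1=-1 w_G3=19/69 w_R=0
total: w_G1=0 w_G3=88/69 w_R=1
asked value: 19/69

topology: planetary set — G1 19T / G2 25T / G3 69T, arm = carrier (Willis)
row 1: whole set turns with the arm by x
row 2 — arm fixed, fixed-axis ratios: sun y, ring −(19/69)·y, arm 0
boundary: total ω_sun = x + y = 0 and total ω_arm = x = 1  ⇒  y = -1, x = 1
row 2 ring = −(19/69)·(-1) = 19/69
totals (row 1 + row 2): sun 1 + (-1) = 0, ring 1 + 19/69 = 88/69, arm 1 + 0 = 1
asked cell (row2, ring) = 19/69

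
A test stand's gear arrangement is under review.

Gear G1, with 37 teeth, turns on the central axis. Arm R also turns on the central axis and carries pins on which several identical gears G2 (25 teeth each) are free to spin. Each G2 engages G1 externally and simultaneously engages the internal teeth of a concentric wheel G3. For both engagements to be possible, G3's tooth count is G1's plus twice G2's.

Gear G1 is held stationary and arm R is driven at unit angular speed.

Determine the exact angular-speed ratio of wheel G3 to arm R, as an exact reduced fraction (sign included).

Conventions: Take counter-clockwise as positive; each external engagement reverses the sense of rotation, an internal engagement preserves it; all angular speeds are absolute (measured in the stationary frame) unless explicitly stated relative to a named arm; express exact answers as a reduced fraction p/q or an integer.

124/87

recognized (axles ride arm R): planetary set, 37/25/87 teeth
ring teeth: 37 + 2·25 = 87
37(ω_sun−ω_arm) = −87(ω_ring−ω_arm),  ω_sun = 0, ω_arm = 1
ω_ring = 1 − (37/87)(0−1) = 124/87
ω_out/ω_in = 124/87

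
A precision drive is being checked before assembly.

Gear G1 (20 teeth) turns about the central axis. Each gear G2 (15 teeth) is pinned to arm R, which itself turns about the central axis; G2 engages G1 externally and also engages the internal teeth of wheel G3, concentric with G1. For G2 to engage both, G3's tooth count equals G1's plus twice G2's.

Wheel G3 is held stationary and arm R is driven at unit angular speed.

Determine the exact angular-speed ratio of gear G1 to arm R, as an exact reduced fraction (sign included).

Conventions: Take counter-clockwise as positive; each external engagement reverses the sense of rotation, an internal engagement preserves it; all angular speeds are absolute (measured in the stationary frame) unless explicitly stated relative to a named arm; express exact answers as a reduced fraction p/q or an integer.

7/2

topology: planetary set — G1 20T / G2 15T / G3 50T, arm = carrier (Willis)
ring teeth: 20 + 2·15 = 50
20(ω_sun−ω_arm) = −50(ω_ring−ω_arm),  ω_ring = 0, ω_arm = 1
ω_sun = 1 − (50/20)(0−1) = 7/2
ω_out/ω_in = 7/2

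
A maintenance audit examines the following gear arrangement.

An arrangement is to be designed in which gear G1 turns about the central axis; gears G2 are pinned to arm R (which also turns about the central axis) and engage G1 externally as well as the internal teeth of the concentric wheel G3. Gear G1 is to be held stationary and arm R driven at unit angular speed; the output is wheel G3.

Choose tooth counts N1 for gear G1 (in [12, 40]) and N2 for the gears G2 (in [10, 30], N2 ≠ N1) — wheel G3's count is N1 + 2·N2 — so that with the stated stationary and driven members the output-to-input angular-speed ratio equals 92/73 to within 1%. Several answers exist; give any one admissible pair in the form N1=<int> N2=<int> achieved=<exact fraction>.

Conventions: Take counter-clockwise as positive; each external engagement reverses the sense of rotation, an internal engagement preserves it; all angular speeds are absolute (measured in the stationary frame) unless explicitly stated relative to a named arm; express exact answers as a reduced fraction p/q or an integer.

design class (target 92/73): planetary set
Willis with ω_sun = 0: ω_ring/ω_arm = (N1+N3)/N3; set equal to 92/73  ⇒  N3/N1 = 1/(92/73 − 1) = 73/19
N3 = N1 + 2·N2  ⇒  N2/N1 = (N3/N1 − 1)/2 = (73/19 − 1)/2 = 27/19
smallest multiple with N1 ≥ 12 and N2 ≥ 10: k = 1  ⇒  N1 = 1·19 = 19, N2 = 1·27 = 27 (N1 ≤ 40, N2 ≤ 30, N2 ≠ N1 ✓), N3 = 19 + 2·27 = 73
check: (N1+N3)/N3 with N1 = 19, N3 = 73 gives 92/73; |achieved − target| = 0 ≤ 23/1825 ✓

N1=19 N2=27 achieved=92/73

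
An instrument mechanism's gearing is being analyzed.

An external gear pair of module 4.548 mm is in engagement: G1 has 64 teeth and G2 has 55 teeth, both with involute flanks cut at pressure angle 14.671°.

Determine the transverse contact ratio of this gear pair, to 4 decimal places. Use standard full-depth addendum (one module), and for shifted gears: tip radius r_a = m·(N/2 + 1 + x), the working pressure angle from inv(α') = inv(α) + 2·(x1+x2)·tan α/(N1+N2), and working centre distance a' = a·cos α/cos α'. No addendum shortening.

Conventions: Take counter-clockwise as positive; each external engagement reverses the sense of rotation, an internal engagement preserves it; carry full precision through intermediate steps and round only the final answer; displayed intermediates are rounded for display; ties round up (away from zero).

2.1668

recognized (one external pair, fixed centres): single-mesh tooth geometry, m = 4.548, N1 = 64, N2 = 55
base radii: r_b1 = 140.790954, r_b2 = 120.992226
tip radii: r_a1 = 150.084000, r_a2 = 129.618000
no profile shift: α' = α, a' = a
action lengths: √(r_a1²−r_b1²) = 51.991483, √(r_a2²−r_b2²) = 46.494162
base pitch p_b = π·m·cos α = 13.822120
CR = (51.991483 + 46.494162 − 270.606000·sin 14.67100°)/13.822120 = 2.166796
contact ratio ≈ 2.1668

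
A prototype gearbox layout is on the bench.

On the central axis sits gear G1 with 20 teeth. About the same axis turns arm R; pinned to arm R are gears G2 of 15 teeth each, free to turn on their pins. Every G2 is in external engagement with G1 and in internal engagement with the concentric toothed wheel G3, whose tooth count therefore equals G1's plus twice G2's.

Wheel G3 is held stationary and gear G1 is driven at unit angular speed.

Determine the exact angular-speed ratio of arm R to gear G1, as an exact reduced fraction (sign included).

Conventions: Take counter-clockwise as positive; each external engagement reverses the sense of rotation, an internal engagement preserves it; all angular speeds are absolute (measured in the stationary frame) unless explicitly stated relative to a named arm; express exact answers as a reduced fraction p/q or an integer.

class = planetary set [G3 = 20+2·15 = 50; Willis about the carrier]
ring teeth: 20 + 2·15 = 50
20(ω_sun−ω_arm) = −50(ω_ring−ω_arm),  ω_ring = 0, ω_sun = 1
20(1−ω_arm) = −50(0−ω_arm)  ⇒  70·ω_arm = 20  ⇒  ω_arm = 2/7
ω_out/ω_in = 2/7

2/7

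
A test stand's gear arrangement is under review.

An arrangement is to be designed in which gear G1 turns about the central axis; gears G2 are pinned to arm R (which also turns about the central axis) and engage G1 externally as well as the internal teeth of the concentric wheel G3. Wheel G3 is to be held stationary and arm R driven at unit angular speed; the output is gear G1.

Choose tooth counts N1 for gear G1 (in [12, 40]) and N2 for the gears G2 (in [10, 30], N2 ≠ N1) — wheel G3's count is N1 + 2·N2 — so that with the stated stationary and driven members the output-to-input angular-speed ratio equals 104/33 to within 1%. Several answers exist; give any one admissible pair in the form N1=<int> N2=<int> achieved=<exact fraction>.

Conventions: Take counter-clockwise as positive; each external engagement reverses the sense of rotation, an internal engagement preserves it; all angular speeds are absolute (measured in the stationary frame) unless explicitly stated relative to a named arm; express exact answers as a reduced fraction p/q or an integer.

N1=33 N2=19 achieved=104/33

design class (target 104/33): planetary set
Willis with ω_ring = 0: ω_sun/ω_arm = (N1+N3)/N1; set equal to 104/33  ⇒  N3/N1 = 104/33 − 1 = 71/33
N3 = N1 + 2·N2  ⇒  N2/N1 = (N3/N1 − 1)/2 = (71/33 − 1)/2 = 19/33
smallest multiple with N1 ≥ 12 and N2 ≥ 10: k = 1  ⇒  N1 = 1·33 = 33, N2 = 1·19 = 19 (N1 ≤ 40, N2 ≤ 30, N2 ≠ N1 ✓), N3 = 33 + 2·19 = 71
check: (N1+N3)/N1 with N1 = 33, N3 = 71 gives 104/33; |achieved − target| = 0 ≤ 26/825 ✓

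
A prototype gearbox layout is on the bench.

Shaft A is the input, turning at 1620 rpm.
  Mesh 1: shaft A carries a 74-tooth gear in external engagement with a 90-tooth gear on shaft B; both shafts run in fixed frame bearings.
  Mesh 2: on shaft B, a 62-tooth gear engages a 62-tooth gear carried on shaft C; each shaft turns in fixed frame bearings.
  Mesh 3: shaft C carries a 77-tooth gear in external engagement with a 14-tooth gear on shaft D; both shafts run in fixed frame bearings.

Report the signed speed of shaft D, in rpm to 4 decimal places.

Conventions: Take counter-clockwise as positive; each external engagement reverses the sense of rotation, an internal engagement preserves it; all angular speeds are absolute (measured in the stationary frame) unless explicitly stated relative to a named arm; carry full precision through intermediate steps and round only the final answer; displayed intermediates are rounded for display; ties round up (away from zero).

topology: fixed-axis compound train — 3 meshes, A→D
mesh 1 [74T→90T]: ω = 1620.0000×74/90 = 1332.0000 rpm, sense flips to −
mesh 2 [62T→62T]: ω = 1332.0000×62/62 = 1332.0000 rpm, sense flips to +
mesh 3 [77T→14T]: ω = 1332.0000×77/14 = 7326.0000 rpm, sense flips to −
signed output speed = -7326.0000 rpm

-7326.0000 rpm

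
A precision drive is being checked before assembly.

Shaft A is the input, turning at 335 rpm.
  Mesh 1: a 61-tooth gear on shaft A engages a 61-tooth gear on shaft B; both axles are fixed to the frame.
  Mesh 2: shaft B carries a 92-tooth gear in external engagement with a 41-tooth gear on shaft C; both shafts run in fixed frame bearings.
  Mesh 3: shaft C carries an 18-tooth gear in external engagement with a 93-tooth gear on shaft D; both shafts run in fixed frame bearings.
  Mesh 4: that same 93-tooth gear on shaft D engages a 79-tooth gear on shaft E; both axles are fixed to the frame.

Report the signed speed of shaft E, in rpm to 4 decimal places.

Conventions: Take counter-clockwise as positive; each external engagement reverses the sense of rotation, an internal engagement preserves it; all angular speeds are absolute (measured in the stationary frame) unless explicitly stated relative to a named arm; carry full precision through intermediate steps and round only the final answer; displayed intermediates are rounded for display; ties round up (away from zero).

+171.2751 rpm

recognized (5 fixed axles, 4 meshes): fixed-axis compound train
mesh 1 [61T→61T]: ω = 335.0000×61/61 = 335.0000 rpm, sense flips to −
mesh 2 [92T→41T]: ω = 335.0000×92/41 = 751.7073 rpm, sense flips to +
mesh 3 [18T→93T]: ω = 751.7073×18/93 = 145.4917 rpm, sense flips to −
mesh 4 [93T→79T]: ω = 145.4917×93/79 = 171.2751 rpm, sense flips to +
signed output speed = +171.2751 rpm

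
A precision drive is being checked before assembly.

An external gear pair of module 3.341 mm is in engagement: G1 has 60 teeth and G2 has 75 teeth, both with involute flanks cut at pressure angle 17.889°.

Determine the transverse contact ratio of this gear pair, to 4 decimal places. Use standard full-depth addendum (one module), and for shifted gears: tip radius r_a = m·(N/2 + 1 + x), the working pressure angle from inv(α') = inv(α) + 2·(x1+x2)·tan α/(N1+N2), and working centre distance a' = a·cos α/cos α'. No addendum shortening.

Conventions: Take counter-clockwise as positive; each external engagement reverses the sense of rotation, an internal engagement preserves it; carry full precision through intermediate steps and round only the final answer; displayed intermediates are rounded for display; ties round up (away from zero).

1.9372

single-mesh involute tooth geometry (60T engaging 75T at module 3.341)
base radii: r_b1 = 95.384220, r_b2 = 119.230275
tip radii: r_a1 = 103.571000, r_a2 = 128.628500
no profile shift: α' = α, a' = a
action lengths: √(r_a1²−r_b1²) = 40.358427, √(r_a2²−r_b2²) = 48.264196
base pitch p_b = π·m·cos α = 9.988612
CR = (40.358427 + 48.264196 − 225.517500·sin 17.88900°)/9.988612 = 1.937159
contact ratio ≈ 1.9372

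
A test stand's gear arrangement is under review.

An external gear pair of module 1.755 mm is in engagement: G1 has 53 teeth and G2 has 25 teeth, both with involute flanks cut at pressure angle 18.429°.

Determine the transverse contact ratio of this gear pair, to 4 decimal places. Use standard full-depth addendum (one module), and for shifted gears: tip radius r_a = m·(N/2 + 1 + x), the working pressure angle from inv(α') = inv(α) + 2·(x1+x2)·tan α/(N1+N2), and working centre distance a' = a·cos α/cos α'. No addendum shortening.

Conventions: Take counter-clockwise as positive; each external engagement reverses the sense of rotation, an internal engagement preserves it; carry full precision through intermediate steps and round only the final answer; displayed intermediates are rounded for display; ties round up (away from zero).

class = single-mesh tooth geometry [involute pair 53T × 25T, m = 1.755]
base radii: r_b1 = 44.122415, r_b2 = 20.812460
tip radii: r_a1 = 48.262500, r_a2 = 23.692500
no profile shift: α' = α, a' = a
action lengths: √(r_a1²−r_b1²) = 19.557131, √(r_a2²−r_b2²) = 11.321487
base pitch p_b = π·m·cos α = 5.230742
CR = (19.557131 + 11.321487 − 68.445000·sin 18.42900°)/5.230742 = 1.766700
contact ratio ≈ 1.7667

1.7667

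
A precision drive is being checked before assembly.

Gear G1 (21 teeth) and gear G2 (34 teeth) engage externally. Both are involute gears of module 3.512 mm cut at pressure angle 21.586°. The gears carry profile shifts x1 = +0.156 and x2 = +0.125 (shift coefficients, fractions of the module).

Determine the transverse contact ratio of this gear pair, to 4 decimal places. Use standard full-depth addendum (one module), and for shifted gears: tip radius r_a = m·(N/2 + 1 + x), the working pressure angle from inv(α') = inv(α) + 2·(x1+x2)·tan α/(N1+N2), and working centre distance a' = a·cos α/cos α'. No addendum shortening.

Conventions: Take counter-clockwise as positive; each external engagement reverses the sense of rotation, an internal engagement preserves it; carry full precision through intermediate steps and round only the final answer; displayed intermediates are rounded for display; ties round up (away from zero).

1.5054

class = single-mesh tooth geometry [involute pair 21T × 34T, m = 3.512]
base radii: r_b1 = 34.289754, r_b2 = 55.516744
tip radii: r_a1 = 40.935872, r_a2 = 63.655000
inv(α') = inv(21.586°) + 2·(+0.156+0.125)·tan α/(21+34) = 0.02294139  ⇒  α' = 22.96570°
a' = a·cos α / cos α' = 96.5800·cos 21.586°/cos 22.96570° = 97.537450
action lengths: √(r_a1²−r_b1²) = 22.359750, √(r_a2²−r_b2²) = 31.142417
base pitch p_b = π·m·cos α = 10.259470
CR = (22.359750 + 31.142417 − 97.537450·sin 22.96570°)/10.259470 = 1.505439
contact ratio ≈ 1.5054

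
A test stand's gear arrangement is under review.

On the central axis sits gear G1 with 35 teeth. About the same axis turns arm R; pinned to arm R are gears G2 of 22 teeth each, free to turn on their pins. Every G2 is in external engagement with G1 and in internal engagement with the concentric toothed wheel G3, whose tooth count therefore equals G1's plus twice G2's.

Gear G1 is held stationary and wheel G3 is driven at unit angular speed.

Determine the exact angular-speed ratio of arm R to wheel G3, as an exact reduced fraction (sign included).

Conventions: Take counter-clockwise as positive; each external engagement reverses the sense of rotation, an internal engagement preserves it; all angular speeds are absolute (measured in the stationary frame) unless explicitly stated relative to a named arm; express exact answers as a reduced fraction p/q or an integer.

planetary set (35T centre, 22T on arm, 79T internal) — Willis relation
ring teeth: 35 + 2·22 = 79
35(ω_sun−ω_arm) = −79(ω_ring−ω_arm),  ω_sun = 0, ω_ring = 1
35(0−ω_arm) = −79(1−ω_arm)  ⇒  114·ω_arm = 79  ⇒  ω_arm = 79/114
ω_out/ω_in = 79/114

79/114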